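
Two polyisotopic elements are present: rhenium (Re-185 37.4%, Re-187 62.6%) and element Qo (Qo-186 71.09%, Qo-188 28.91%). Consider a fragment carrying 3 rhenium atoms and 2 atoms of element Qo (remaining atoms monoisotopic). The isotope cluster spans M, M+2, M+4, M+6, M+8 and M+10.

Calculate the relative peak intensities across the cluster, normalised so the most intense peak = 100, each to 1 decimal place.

Rhenium pattern (n=3): 0.05231362 : 0.26268713 : 0.43968487 : 0.24531438
Element Qo pattern (n=2): 0.50537881 : 0.41104238 : 0.08357881
Convolve the two distributions (both contribute in 2-u steps):
  M: 0.05231362×0.50537881 = 0.026438
  M+2: 0.05231362×0.41104238 + 0.26268713×0.50537881 = 0.154260
  M+4: 0.05231362×0.08357881 + 0.26268713×0.41104238 + 0.43968487×0.50537881 = 0.334555
  M+6: 0.26268713×0.08357881 + 0.43968487×0.41104238 + 0.24531438×0.50537881 = 0.326661
  M+8: 0.43968487×0.08357881 + 0.24531438×0.41104238 = 0.137583
  M+10: 0.24531438×0.08357881 = 0.020503
Scale to base peak (0.334555) = 100: 7.9 : 46.1 : 100.0 : 97.6 : 41.1 : 6.1

7.9 : 46.1 : 100.0 : 97.6 : 41.1 : 6.1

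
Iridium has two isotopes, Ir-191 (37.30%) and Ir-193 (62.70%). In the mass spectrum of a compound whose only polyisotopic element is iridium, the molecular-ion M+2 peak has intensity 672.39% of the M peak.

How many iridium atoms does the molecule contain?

4

With n Ir atoms, P(M+2)/P(M) = C(n,1)·p^(n−1)q / p^n = n·q/p = n · 0.6270/0.3730.
n = 6.7239 × 0.3730/0.6270 = 4.00 ≈ 4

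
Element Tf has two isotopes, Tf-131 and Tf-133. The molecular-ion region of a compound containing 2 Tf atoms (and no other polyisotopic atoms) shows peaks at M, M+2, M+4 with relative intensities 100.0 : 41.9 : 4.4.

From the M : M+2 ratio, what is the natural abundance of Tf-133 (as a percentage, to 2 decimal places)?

Write p for the Tf-131 fraction. I(M+2)/I(M) = [C(2,1)·p^1·(1−p)] / p^2 = 2·(1−p)/p = 41.9/100.0 = 0.4190
(1−p)/p = 0.4190/2 = 0.2095  ⇒  p = 1/(1 + 0.2095) = 0.8268
Tf-131: 82.68%, Tf-133: 17.32%.

17.32%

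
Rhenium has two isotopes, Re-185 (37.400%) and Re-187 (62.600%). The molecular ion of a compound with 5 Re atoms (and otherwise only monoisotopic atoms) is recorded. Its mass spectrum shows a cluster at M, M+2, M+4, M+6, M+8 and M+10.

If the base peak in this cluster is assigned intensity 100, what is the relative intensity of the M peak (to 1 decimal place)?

2.1

Binomial terms of (0.37400 + 0.62600)^5: M 0.0073, M+2 0.0612, M+4 0.2050, M+6 0.3431, M+8 0.2872, M+10 0.0961 → M+6 is the base peak.
P(M+6) = C(5,3) × 0.37400^2 × 0.62600^3 = 10 × 0.139876 × 0.24531438 = 0.343136 (base)
P(M) = C(5,0) × 0.37400^5 × 0.62600^0 = 1 × 0.00731742 × 1.0000 = 0.007317
Relative intensity = 0.007317 / 0.343136 × 100 = 2.1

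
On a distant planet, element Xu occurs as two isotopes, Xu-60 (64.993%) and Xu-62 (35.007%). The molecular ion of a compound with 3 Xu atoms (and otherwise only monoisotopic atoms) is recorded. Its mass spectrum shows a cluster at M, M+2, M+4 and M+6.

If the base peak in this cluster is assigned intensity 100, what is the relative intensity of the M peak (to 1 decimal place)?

61.9

Term probabilities: M 0.2745, M+2 0.4436, M+4 0.2389, M+6 0.0429. Base peak = M+2.
P(M+2) = C(3,1) × 0.64993^2 × 0.35007^1 = 3 × 0.422409 × 0.35007 = 0.443618 (base)
P(M) = C(3,0) × 0.64993^3 × 0.35007^0 = 1 × 0.27453628 × 1.0000 = 0.274536
Relative intensity = 0.274536 / 0.443618 × 100 = 61.9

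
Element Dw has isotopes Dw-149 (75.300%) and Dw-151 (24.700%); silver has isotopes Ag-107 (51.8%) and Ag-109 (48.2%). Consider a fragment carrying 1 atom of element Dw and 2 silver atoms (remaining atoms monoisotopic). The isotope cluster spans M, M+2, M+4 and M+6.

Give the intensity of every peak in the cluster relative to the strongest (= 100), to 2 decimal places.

Element Dw pattern (n=1): 0.7530 : 0.2470
Silver pattern (n=2): 0.268324 : 0.499352 : 0.232324
Convolve the two distributions (both contribute in 2-u steps):
  M: 0.7530×0.268324 = 0.202048
  M+2: 0.7530×0.499352 + 0.2470×0.268324 = 0.442288
  M+4: 0.7530×0.232324 + 0.2470×0.499352 = 0.298280
  M+6: 0.2470×0.232324 = 0.057384
Scale to base peak (0.442288) = 100: 45.68 : 100.00 : 67.44 : 12.97

45.68 : 100.00 : 67.44 : 12.97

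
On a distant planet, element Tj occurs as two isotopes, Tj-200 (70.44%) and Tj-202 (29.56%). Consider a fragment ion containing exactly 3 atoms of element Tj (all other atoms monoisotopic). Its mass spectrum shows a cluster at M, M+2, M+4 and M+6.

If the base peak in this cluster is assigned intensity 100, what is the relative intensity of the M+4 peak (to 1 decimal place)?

(0.7044 + 0.2956)^3 gives M 0.3495, M+2 0.4400, M+4 0.1847, M+6 0.0258; the largest is M+2.
P(M+2) = C(3,1) × 0.7044^2 × 0.2956^1 = 3 × 0.49617936 × 0.2956 = 0.440012 (base)
P(M+4) = C(3,2) × 0.7044^1 × 0.2956^2 = 3 × 0.7044 × 0.08737936 = 0.184650
Relative intensity = 0.184650 / 0.440012 × 100 = 42.0

42.0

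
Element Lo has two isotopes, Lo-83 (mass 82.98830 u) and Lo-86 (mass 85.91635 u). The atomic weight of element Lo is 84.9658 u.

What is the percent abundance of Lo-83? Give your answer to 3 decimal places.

32.464%

Let x be the fractional abundance of Lo-83; then Lo-86 has abundance 1 − x.
82.98830·x + 85.91635·(1 − x) = 84.9658
(82.98830 − 85.91635)·x = 84.9658 − 85.91635
x = -0.95055 / -2.92805 = 0.32464 → 32.464% Lo-83, 67.536% Lo-86.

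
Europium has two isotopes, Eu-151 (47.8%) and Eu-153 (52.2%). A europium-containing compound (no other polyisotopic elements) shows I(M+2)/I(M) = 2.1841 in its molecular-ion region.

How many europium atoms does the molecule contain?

The M+2/M ratio from n Eu atoms is n · q/p = n · 0.522/0.478.
n = 2.1841 × 0.478/0.522 = 2.00 ≈ 2

2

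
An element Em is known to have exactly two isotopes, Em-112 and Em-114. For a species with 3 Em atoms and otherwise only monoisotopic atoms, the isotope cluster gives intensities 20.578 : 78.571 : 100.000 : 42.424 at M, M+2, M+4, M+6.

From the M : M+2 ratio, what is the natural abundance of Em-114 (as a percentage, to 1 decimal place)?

56.0%

Write p for the Em-112 fraction. I(M+2)/I(M) = [C(3,1)·p^2·(1−p)] / p^3 = 3·(1−p)/p = 78.571/20.578 = 3.8182
(1−p)/p = 3.8182/3 = 1.2727  ⇒  p = 1/(1 + 1.2727) = 0.4400
Em-112: 44.0%, Em-114: 56.0%.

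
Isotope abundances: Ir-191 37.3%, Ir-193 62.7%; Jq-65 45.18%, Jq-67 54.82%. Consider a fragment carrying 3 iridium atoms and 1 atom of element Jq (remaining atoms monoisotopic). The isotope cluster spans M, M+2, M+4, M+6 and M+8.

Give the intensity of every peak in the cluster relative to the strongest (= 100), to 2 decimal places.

6.65 : 41.61 : 97.08 : 100.00 : 38.33

Iridium pattern (n=3): 0.05189512 : 0.26170165 : 0.43991135 : 0.24649188
Element Jq pattern (n=1): 0.4518 : 0.5482
Convolve the two distributions (both contribute in 2-u steps):
  M: 0.05189512×0.4518 = 0.023446
  M+2: 0.05189512×0.5482 + 0.26170165×0.4518 = 0.146686
  M+4: 0.26170165×0.5482 + 0.43991135×0.4518 = 0.342217
  M+6: 0.43991135×0.5482 + 0.24649188×0.4518 = 0.352524
  M+8: 0.24649188×0.5482 = 0.135127
Scale to base peak (0.352524) = 100: 6.65 : 41.61 : 97.08 : 100.00 : 38.33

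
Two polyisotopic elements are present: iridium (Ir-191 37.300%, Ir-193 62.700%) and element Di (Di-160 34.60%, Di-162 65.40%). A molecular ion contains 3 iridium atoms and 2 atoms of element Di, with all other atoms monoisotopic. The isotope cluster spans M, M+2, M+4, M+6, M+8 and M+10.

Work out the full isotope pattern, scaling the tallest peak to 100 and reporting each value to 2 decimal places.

Iridium pattern (n=3): 0.05189512 : 0.26170165 : 0.43991135 : 0.24649188
Element Di pattern (n=2): 0.119716 : 0.452568 : 0.427716
Convolve the two distributions (both contribute in 2-u steps):
  M: 0.05189512×0.119716 = 0.006213
  M+2: 0.05189512×0.452568 + 0.26170165×0.119716 = 0.054816
  M+4: 0.05189512×0.427716 + 0.26170165×0.452568 + 0.43991135×0.119716 = 0.193299
  M+6: 0.26170165×0.427716 + 0.43991135×0.452568 + 0.24649188×0.119716 = 0.340533
  M+8: 0.43991135×0.427716 + 0.24649188×0.452568 = 0.299711
  M+10: 0.24649188×0.427716 = 0.105429
Scale to base peak (0.340533) = 100: 1.82 : 16.10 : 56.76 : 100.00 : 88.01 : 30.96

1.82 : 16.10 : 56.76 : 100.00 : 88.01 : 30.96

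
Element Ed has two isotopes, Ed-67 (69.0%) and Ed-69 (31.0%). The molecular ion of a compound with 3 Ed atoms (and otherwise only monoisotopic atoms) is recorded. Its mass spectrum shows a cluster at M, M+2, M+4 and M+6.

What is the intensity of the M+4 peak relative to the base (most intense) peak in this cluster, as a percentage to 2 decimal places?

Term probabilities: M 0.3285, M+2 0.4428, M+4 0.1989, M+6 0.0298. Base peak = M+2.
P(M+2) = C(3,1) × 0.690^2 × 0.310^1 = 3 × 0.4761 × 0.3100 = 0.442773 (base)
P(M+4) = C(3,2) × 0.690^1 × 0.310^2 = 3 × 0.6900 × 0.0961 = 0.198927
Relative intensity = 0.198927 / 0.442773 × 100 = 44.93

44.93%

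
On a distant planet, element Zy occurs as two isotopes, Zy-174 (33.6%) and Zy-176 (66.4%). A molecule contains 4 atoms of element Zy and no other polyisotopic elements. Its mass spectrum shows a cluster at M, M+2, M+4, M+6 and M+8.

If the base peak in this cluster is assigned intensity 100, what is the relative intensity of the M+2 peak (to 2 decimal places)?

Term probabilities: M 0.0127, M+2 0.1008, M+4 0.2987, M+6 0.3935, M+8 0.1944. Base peak = M+6.
P(M+6) = C(4,3) × 0.336^1 × 0.664^3 = 4 × 0.3360 × 0.29275494 = 0.393463 (base)
P(M+2) = C(4,1) × 0.336^3 × 0.664^1 = 4 × 0.03793306 × 0.6640 = 0.100750
Relative intensity = 0.100750 / 0.393463 × 100 = 25.61

25.61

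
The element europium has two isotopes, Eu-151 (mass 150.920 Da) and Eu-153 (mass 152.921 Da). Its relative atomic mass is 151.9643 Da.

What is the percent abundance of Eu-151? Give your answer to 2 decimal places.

With x = fraction of Eu-151 (so Eu-153 is 1 − x):
150.920·x + 152.921·(1 − x) = 151.9643
(150.920 − 152.921)·x = 151.9643 − 152.921
x = -0.9567 / -2.001 = 0.47811 → 47.81% Eu-151, 52.19% Eu-153.

47.81%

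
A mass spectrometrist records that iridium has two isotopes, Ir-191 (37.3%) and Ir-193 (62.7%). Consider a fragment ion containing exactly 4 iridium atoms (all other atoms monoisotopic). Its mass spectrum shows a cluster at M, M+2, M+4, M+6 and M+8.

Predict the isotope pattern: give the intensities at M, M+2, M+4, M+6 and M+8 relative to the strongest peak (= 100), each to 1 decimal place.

Each Ir atom is independently Ir-191 (p = 0.373) or Ir-193 (q = 0.627); the cluster is the binomial expansion (p + q)^4.
P(M) = 0.373^4 = 0.019357
P(M+2) = 4 × 0.373^3 × 0.627^1 = 0.130153
P(M+4) = 6 × 0.373^2 × 0.627^2 = 0.328174
P(M+6) = 4 × 0.373^1 × 0.627^3 = 0.367766
P(M+8) = 0.627^4 = 0.154550
The M+6 peak is largest (0.367766); scaling to 100 gives 5.3 : 35.4 : 89.2 : 100.0 : 42.0.

5.3 : 35.4 : 89.2 : 100.0 : 42.0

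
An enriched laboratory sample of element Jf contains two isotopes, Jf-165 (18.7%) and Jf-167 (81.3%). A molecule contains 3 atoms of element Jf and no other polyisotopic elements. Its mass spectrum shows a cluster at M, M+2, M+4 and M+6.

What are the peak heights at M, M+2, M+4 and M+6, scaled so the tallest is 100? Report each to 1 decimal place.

1.2 : 15.9 : 69.0 : 100.0

The 3 Jf atoms are independent, so intensities follow the terms of (0.187 + 0.813)^3.
P(M) = 0.187^3 = 0.006539
P(M+2) = 3 × 0.187^2 × 0.813^1 = 0.085289
P(M+4) = 3 × 0.187^1 × 0.813^2 = 0.370804
P(M+6) = 0.813^3 = 0.537368
The M+6 peak is largest (0.537368); scaling to 100 gives 1.2 : 15.9 : 69.0 : 100.0.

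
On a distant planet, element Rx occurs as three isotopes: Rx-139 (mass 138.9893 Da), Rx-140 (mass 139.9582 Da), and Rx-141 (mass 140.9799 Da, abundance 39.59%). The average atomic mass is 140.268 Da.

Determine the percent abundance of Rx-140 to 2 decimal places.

The remaining 60.41% is split between Rx-139 (fraction x) and Rx-140 (fraction 0.6041 − x).
Substituting: 138.9893x + 139.9582(0.6041 − x) = 84.45405759
(138.9893 − 139.9582)x = -0.09469103  ⇒  x = 0.09773, y = 0.50637
Rx-139: 9.77%, Rx-140: 50.64%.

50.64%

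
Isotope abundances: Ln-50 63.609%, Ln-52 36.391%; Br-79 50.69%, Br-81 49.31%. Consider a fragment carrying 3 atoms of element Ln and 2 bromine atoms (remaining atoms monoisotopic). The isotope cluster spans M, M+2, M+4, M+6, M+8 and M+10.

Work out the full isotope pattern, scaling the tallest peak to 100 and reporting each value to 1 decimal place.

19.0 : 69.5 : 100.0 : 70.7 : 24.6 : 3.4

Element Ln pattern (n=3): 0.25736869 : 0.44172541 : 0.25271313 : 0.04819278
Bromine pattern (n=2): 0.25694761 : 0.49990478 : 0.24314761
Convolve the two distributions (both contribute in 2-u steps):
  M: 0.25736869×0.25694761 = 0.066130
  M+2: 0.25736869×0.49990478 + 0.44172541×0.25694761 = 0.242160
  M+4: 0.25736869×0.24314761 + 0.44172541×0.49990478 + 0.25271313×0.25694761 = 0.348333
  M+6: 0.44172541×0.24314761 + 0.25271313×0.49990478 + 0.04819278×0.25694761 = 0.246120
  M+8: 0.25271313×0.24314761 + 0.04819278×0.49990478 = 0.085538
  M+10: 0.04819278×0.24314761 = 0.011718
Scale to base peak (0.348333) = 100: 19.0 : 69.5 : 100.0 : 70.7 : 24.6 : 3.4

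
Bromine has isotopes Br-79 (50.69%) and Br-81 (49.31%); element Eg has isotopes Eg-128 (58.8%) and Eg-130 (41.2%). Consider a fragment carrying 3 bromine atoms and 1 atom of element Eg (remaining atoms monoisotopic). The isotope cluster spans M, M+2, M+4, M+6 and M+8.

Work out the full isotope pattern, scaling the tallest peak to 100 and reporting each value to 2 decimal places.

20.48 : 74.10 : 100.00 : 59.58 : 13.21

Bromine pattern (n=3): 0.13024674 : 0.3801026 : 0.36975457 : 0.11989609
Element Eg pattern (n=1): 0.5880 : 0.4120
Convolve the two distributions (both contribute in 2-u steps):
  M: 0.13024674×0.5880 = 0.076585
  M+2: 0.13024674×0.4120 + 0.3801026×0.5880 = 0.277162
  M+4: 0.3801026×0.4120 + 0.36975457×0.5880 = 0.374018
  M+6: 0.36975457×0.4120 + 0.11989609×0.5880 = 0.222838
  M+8: 0.11989609×0.4120 = 0.049397
Scale to base peak (0.374018) = 100: 20.48 : 74.10 : 100.00 : 59.58 : 13.21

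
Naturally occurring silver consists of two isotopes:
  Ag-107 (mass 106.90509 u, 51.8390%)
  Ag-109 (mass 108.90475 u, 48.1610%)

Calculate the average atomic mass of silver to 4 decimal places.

Average mass = Σ (abundance × isotope mass) = 0.518390 × 106.90509 + 0.481610 × 108.90475
= 55.418530 + 52.449617 = 107.868147 u

107.8681 u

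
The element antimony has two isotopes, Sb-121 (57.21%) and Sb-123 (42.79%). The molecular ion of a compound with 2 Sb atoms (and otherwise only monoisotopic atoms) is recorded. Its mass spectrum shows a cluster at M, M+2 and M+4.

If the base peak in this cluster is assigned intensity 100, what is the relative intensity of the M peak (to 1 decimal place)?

Binomial terms of (0.5721 + 0.4279)^2: M 0.3273, M+2 0.4896, M+4 0.1831 → M+2 is the base peak.
P(M+2) = C(2,1) × 0.5721^1 × 0.4279^1 = 2 × 0.5721 × 0.4279 = 0.489603 (base)
P(M) = C(2,0) × 0.5721^2 × 0.4279^0 = 1 × 0.32729841 × 1.0000 = 0.327298
Relative intensity = 0.327298 / 0.489603 × 100 = 66.8

66.8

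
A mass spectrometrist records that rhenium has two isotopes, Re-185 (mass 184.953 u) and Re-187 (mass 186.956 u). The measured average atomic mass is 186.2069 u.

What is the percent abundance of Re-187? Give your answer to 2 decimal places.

62.60%

Writing the weighted mean with unknown fraction x of Re-185:
184.953·x + 186.956·(1 − x) = 186.2069
(184.953 − 186.956)·x = 186.2069 − 186.956
x = -0.7491 / -2.003 = 0.37399 → 37.40% Re-185, 62.60% Re-187.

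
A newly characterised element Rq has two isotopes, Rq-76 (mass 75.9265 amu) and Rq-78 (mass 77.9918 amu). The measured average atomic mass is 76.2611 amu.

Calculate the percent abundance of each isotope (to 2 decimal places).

Rq-76: 83.80%, Rq-78: 16.20%

Writing the weighted mean with unknown fraction x of Rq-76:
75.9265·x + 77.9918·(1 − x) = 76.2611
(75.9265 − 77.9918)·x = 76.2611 − 77.9918
x = -1.7307 / -2.0653 = 0.83799 → 83.80% Rq-76, 16.20% Rq-78.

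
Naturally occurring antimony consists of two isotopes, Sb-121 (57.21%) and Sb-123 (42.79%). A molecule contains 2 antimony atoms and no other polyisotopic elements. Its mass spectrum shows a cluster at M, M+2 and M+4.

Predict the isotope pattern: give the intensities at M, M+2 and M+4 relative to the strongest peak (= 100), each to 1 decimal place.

66.8 : 100.0 : 37.4

Expanding (0.5721 + 0.4279)^2:
P(M) = 0.5721^2 = 0.327298
P(M+2) = 2 × 0.5721^1 × 0.4279^1 = 0.489603
P(M+4) = 0.4279^2 = 0.183098
The M+2 peak is largest (0.489603); scaling to 100 gives 66.8 : 100.0 : 37.4.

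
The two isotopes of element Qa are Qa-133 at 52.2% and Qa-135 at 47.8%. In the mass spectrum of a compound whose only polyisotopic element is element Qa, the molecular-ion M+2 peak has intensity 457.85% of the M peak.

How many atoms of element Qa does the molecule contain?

5

For n independent Qa atoms, I(M+2)/I(M) = n · (abundance Qa-135) / (abundance Qa-133) = n · 0.478/0.522.
n = 4.5785 × 0.522/0.478 = 5.00 ≈ 5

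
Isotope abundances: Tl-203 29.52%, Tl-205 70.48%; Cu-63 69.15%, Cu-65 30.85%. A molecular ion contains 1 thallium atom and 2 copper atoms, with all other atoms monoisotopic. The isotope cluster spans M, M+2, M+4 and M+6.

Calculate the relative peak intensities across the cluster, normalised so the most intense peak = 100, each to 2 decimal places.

30.49 : 100.00 : 71.02 : 14.49

Thallium pattern (n=1): 0.2952 : 0.7048
Copper pattern (n=2): 0.47817225 : 0.4266555 : 0.09517225
Convolve the two distributions (both contribute in 2-u steps):
  M: 0.2952×0.47817225 = 0.141156
  M+2: 0.2952×0.4266555 + 0.7048×0.47817225 = 0.462965
  M+4: 0.2952×0.09517225 + 0.7048×0.4266555 = 0.328802
  M+6: 0.7048×0.09517225 = 0.067077
Scale to base peak (0.462965) = 100: 30.49 : 100.00 : 71.02 : 14.49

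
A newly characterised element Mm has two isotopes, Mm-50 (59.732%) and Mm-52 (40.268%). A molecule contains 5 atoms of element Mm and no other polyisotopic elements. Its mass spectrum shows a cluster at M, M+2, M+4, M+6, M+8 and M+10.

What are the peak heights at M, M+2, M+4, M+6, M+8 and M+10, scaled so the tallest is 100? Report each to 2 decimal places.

Each Mm atom is independently Mm-50 (p = 0.59732) or Mm-52 (q = 0.40268); the cluster is the binomial expansion (p + q)^5.
P(M) = 0.59732^5 = 0.076039
P(M+2) = 5 × 0.59732^4 × 0.40268^1 = 0.256306
P(M+4) = 10 × 0.59732^3 × 0.40268^2 = 0.345574
P(M+6) = 10 × 0.59732^2 × 0.40268^3 = 0.232967
P(M+8) = 5 × 0.59732^1 × 0.40268^4 = 0.078527
P(M+10) = 0.40268^5 = 0.010588
The M+4 peak is largest (0.345574); scaling to 100 gives 22.00 : 74.17 : 100.00 : 67.41 : 22.72 : 3.06.

22.00 : 74.17 : 100.00 : 67.41 : 22.72 : 3.06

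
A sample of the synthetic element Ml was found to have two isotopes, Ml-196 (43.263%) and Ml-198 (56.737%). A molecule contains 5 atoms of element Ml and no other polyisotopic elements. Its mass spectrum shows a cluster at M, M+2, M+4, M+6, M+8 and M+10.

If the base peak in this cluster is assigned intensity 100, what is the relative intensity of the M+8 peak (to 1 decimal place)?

65.6

(0.43263 + 0.56737)^5 gives M 0.0152, M+2 0.0994, M+4 0.2607, M+6 0.3418, M+8 0.2242, M+10 0.0588; the largest is M+6.
P(M+6) = C(5,3) × 0.43263^2 × 0.56737^3 = 10 × 0.18716872 × 0.18264135 = 0.341847 (base)
P(M+8) = C(5,4) × 0.43263^1 × 0.56737^4 = 5 × 0.43263 × 0.10362522 = 0.224157
Relative intensity = 0.224157 / 0.341847 × 100 = 65.6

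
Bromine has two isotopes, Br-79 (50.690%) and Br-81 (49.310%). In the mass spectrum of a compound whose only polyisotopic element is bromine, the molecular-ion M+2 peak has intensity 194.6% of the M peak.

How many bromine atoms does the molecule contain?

2

For n independent Br atoms, I(M+2)/I(M) = n · (abundance Br-81) / (abundance Br-79) = n · 0.49310/0.50690.
n = 1.946 × 0.50690/0.49310 = 2.00 ≈ 2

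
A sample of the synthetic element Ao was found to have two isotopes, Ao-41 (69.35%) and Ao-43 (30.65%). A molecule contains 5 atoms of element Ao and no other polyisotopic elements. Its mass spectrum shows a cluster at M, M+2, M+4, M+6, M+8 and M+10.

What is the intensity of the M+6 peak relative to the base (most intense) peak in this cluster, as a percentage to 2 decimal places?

39.07%

Term probabilities: M 0.1604, M+2 0.3545, M+4 0.3133, M+6 0.1385, M+8 0.0306, M+10 0.0027. Base peak = M+2.
P(M+2) = C(5,1) × 0.6935^4 × 0.3065^1 = 5 × 0.23130545 × 0.3065 = 0.354476 (base)
P(M+6) = C(5,3) × 0.6935^2 × 0.3065^3 = 10 × 0.48094225 × 0.0287933 = 0.138479
Relative intensity = 0.138479 / 0.354476 × 100 = 39.07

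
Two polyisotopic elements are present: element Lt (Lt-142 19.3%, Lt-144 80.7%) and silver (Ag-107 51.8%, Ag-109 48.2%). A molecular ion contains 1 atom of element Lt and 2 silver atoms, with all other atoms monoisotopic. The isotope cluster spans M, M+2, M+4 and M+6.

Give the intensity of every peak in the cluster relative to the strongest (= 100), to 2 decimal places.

11.56 : 69.88 : 100.00 : 41.87

Element Lt pattern (n=1): 0.1930 : 0.8070
Silver pattern (n=2): 0.268324 : 0.499352 : 0.232324
Convolve the two distributions (both contribute in 2-u steps):
  M: 0.1930×0.268324 = 0.051787
  M+2: 0.1930×0.499352 + 0.8070×0.268324 = 0.312912
  M+4: 0.1930×0.232324 + 0.8070×0.499352 = 0.447816
  M+6: 0.8070×0.232324 = 0.187485
Scale to base peak (0.447816) = 100: 11.56 : 69.88 : 100.00 : 41.87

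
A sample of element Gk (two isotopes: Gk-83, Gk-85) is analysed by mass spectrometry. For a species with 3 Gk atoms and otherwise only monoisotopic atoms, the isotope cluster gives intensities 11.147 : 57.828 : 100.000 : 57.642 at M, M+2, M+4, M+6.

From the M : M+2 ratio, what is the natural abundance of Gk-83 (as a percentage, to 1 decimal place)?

36.6%

Let p = fractional abundance of Gk-83. I(M+2)/I(M) = [C(3,1)·p^2·(1−p)] / p^3 = 3·(1−p)/p = 57.828/11.147 = 5.1878
(1−p)/p = 5.1878/3 = 1.7293  ⇒  p = 1/(1 + 1.7293) = 0.3664
Gk-83: 36.6%, Gk-85: 63.4%.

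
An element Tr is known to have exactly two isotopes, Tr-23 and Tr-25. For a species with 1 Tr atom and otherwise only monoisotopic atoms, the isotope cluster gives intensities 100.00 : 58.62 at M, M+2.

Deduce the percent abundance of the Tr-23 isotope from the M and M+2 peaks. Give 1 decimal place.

Write p for the Tr-23 fraction. I(M+2)/I(M) = [C(1,1)·p^0·(1−p)] / p^1 = 1·(1−p)/p = 58.62/100.00 = 0.5862
(1−p)/p = 0.5862/1 = 0.5862  ⇒  p = 1/(1 + 0.5862) = 0.6304
Tr-23: 63.0%, Tr-25: 37.0%.

63.0%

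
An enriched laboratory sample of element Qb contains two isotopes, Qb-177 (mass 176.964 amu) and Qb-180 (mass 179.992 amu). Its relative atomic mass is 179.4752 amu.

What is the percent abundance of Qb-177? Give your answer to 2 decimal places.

With x = fraction of Qb-177 (so Qb-180 is 1 − x):
176.964·x + 179.992·(1 − x) = 179.4752
(176.964 − 179.992)·x = 179.4752 − 179.992
x = -0.5168 / -3.028 = 0.17067 → 17.07% Qb-177, 82.93% Qb-180.

17.07%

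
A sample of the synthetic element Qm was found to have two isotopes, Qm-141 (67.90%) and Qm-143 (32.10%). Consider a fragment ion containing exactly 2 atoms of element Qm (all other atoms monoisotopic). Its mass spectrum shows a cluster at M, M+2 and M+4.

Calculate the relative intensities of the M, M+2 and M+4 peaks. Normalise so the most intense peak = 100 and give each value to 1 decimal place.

Each Qm atom is independently Qm-141 (p = 0.6790) or Qm-143 (q = 0.3210); the cluster is the binomial expansion (p + q)^2.
P(M) = 0.6790^2 = 0.461041
P(M+2) = 2 × 0.6790^1 × 0.3210^1 = 0.435918
P(M+4) = 0.3210^2 = 0.103041
The M peak is largest (0.461041); scaling to 100 gives 100.0 : 94.6 : 22.3.

100.0 : 94.6 : 22.3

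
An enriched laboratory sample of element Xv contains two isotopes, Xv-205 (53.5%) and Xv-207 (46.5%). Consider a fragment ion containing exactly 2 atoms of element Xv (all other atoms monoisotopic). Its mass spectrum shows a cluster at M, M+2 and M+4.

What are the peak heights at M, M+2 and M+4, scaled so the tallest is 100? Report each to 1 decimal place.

57.5 : 100.0 : 43.5

Each Xv atom is independently Xv-205 (p = 0.535) or Xv-207 (q = 0.465); the cluster is the binomial expansion (p + q)^2.
P(M) = 0.535^2 = 0.286225
P(M+2) = 2 × 0.535^1 × 0.465^1 = 0.497550
P(M+4) = 0.465^2 = 0.216225
The M+2 peak is largest (0.497550); scaling to 100 gives 57.5 : 100.0 : 43.5.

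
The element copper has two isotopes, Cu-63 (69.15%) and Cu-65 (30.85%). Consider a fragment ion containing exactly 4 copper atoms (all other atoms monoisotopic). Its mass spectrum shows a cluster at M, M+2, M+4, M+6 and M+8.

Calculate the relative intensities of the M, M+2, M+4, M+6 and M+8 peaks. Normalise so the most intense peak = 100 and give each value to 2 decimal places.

Each Cu atom is independently Cu-63 (p = 0.6915) or Cu-65 (q = 0.3085); the cluster is the binomial expansion (p + q)^4.
P(M) = 0.6915^4 = 0.228649
P(M+2) = 4 × 0.6915^3 × 0.3085^1 = 0.408030
P(M+4) = 6 × 0.6915^2 × 0.3085^2 = 0.273052
P(M+6) = 4 × 0.6915^1 × 0.3085^3 = 0.081212
P(M+8) = 0.3085^4 = 0.009058
The M+2 peak is largest (0.408030); scaling to 100 gives 56.04 : 100.00 : 66.92 : 19.90 : 2.22.

56.04 : 100.00 : 66.92 : 19.90 : 2.22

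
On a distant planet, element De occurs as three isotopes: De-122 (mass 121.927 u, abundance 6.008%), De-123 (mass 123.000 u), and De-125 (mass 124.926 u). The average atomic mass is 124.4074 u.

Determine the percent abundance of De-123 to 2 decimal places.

17.57%

The remaining 93.992% is split between De-123 (fraction x) and De-125 (fraction 0.93992 − x).
Substituting: 123.000x + 124.926(0.93992 − x) = 117.08202584
(123.000 − 124.926)x = -0.33842008  ⇒  x = 0.17571, y = 0.76421
De-123: 17.57%, De-125: 76.42%.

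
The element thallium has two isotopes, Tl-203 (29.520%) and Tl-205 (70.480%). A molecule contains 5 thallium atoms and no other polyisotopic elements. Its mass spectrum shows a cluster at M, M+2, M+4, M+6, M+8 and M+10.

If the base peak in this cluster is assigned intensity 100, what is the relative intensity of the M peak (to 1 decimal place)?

0.6

Term probabilities: M 0.0022, M+2 0.0268, M+4 0.1278, M+6 0.3051, M+8 0.3642, M+10 0.1739. Base peak = M+8.
P(M+8) = C(5,4) × 0.29520^1 × 0.70480^4 = 5 × 0.2952 × 0.24675365 = 0.364208 (base)
P(M) = C(5,0) × 0.29520^5 × 0.70480^0 = 1 × 0.00224172 × 1.0000 = 0.002242
Relative intensity = 0.002242 / 0.364208 × 100 = 0.6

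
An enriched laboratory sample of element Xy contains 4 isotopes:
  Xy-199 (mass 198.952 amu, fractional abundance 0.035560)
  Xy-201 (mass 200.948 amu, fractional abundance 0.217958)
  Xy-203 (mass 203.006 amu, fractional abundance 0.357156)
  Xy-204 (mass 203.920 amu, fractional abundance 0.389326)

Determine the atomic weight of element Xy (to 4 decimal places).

Weight each isotope mass by its fractional abundance: 0.035560 × 198.952 + 0.217958 × 200.948 + 0.357156 × 203.006 + 0.389326 × 203.920
= 7.07473 + 43.79822 + 72.50481 + 79.39136 = 202.76912 amu

202.7691 amu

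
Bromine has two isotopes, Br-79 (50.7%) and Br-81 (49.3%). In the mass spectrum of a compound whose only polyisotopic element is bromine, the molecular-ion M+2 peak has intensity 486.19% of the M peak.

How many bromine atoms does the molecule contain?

The M+2/M ratio from n Br atoms is n · q/p = n · 0.493/0.507.
n = 4.8619 × 0.507/0.493 = 5.00 ≈ 5

5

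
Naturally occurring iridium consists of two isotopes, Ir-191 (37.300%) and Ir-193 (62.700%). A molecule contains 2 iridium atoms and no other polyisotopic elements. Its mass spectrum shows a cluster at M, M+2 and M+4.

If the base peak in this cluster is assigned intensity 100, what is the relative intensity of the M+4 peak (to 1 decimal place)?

(0.37300 + 0.62700)^2 gives M 0.1391, M+2 0.4677, M+4 0.3931; the largest is M+2.
P(M+2) = C(2,1) × 0.37300^1 × 0.62700^1 = 2 × 0.3730 × 0.6270 = 0.467742 (base)
P(M+4) = C(2,2) × 0.37300^0 × 0.62700^2 = 1 × 1.0000 × 0.393129 = 0.393129
Relative intensity = 0.393129 / 0.467742 × 100 = 84.0

84.0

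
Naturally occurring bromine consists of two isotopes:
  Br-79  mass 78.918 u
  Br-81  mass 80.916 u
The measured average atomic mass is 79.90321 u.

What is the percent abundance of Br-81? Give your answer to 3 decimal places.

Let x be the fractional abundance of Br-79; then Br-81 has abundance 1 − x.
78.918·x + 80.916·(1 − x) = 79.90321
(78.918 − 80.916)·x = 79.90321 − 80.916
x = -1.01279 / -1.998 = 0.50690 → 50.690% Br-79, 49.310% Br-81.

49.310%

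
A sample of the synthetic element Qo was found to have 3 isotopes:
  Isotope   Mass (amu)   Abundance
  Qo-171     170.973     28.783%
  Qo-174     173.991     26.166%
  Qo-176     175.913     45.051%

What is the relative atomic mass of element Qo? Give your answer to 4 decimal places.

173.9882 amu

Weight each isotope mass by its fractional abundance: 0.28783 × 170.973 + 0.26166 × 173.991 + 0.45051 × 175.913
= 49.21116 + 45.52649 + 79.25057 = 173.98822 amu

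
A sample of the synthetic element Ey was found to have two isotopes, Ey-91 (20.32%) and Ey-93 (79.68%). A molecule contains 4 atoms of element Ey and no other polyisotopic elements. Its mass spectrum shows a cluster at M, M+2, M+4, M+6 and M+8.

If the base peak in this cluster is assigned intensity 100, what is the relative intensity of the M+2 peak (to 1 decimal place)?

Term probabilities: M 0.0017, M+2 0.0267, M+4 0.1573, M+6 0.4112, M+8 0.4031. Base peak = M+6.
P(M+6) = C(4,3) × 0.2032^1 × 0.7968^3 = 4 × 0.2032 × 0.50588054 = 0.411180 (base)
P(M+2) = C(4,1) × 0.2032^3 × 0.7968^1 = 4 × 0.00839018 × 0.7968 = 0.026741
Relative intensity = 0.026741 / 0.411180 × 100 = 6.5

6.5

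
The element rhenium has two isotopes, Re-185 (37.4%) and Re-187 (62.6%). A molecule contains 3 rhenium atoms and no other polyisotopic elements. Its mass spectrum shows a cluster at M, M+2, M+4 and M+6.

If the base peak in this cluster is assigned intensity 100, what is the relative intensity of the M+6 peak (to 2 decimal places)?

Binomial terms of (0.374 + 0.626)^3: M 0.0523, M+2 0.2627, M+4 0.4397, M+6 0.2453 → M+4 is the base peak.
P(M+4) = C(3,2) × 0.374^1 × 0.626^2 = 3 × 0.3740 × 0.391876 = 0.439685 (base)
P(M+6) = C(3,3) × 0.374^0 × 0.626^3 = 1 × 1.0000 × 0.24531438 = 0.245314
Relative intensity = 0.245314 / 0.439685 × 100 = 55.79

55.79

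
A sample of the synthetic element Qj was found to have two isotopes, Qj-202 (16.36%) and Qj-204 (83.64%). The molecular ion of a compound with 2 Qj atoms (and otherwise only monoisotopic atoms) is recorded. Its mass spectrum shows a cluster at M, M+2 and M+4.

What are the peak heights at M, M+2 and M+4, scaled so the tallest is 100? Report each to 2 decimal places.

The 2 Qj atoms are independent, so intensities follow the terms of (0.1636 + 0.8364)^2.
P(M) = 0.1636^2 = 0.026765
P(M+2) = 2 × 0.1636^1 × 0.8364^1 = 0.273670
P(M+4) = 0.8364^2 = 0.699565
The M+4 peak is largest (0.699565); scaling to 100 gives 3.83 : 39.12 : 100.00.

3.83 : 39.12 : 100.00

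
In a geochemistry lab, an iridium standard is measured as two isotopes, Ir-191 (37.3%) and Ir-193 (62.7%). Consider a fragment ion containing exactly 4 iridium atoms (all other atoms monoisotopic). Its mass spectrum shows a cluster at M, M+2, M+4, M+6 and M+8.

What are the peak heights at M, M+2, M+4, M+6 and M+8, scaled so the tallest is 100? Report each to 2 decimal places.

5.26 : 35.39 : 89.23 : 100.00 : 42.02

The 4 Ir atoms are independent, so intensities follow the terms of (0.373 + 0.627)^4.
P(M) = 0.373^4 = 0.019357
P(M+2) = 4 × 0.373^3 × 0.627^1 = 0.130153
P(M+4) = 6 × 0.373^2 × 0.627^2 = 0.328174
P(M+6) = 4 × 0.373^1 × 0.627^3 = 0.367766
P(M+8) = 0.627^4 = 0.154550
The M+6 peak is largest (0.367766); scaling to 100 gives 5.26 : 35.39 : 89.23 : 100.00 : 42.02.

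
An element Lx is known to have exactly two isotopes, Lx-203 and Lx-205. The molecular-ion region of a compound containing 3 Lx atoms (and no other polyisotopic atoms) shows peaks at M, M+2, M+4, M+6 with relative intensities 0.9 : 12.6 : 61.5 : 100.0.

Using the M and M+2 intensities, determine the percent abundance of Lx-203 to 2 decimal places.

Write p for the Lx-203 fraction. I(M+2)/I(M) = [C(3,1)·p^2·(1−p)] / p^3 = 3·(1−p)/p = 12.6/0.9 = 14.0000
(1−p)/p = 14.0000/3 = 4.6667  ⇒  p = 1/(1 + 4.6667) = 0.1765
Lx-203: 17.65%, Lx-205: 82.35%.

17.65%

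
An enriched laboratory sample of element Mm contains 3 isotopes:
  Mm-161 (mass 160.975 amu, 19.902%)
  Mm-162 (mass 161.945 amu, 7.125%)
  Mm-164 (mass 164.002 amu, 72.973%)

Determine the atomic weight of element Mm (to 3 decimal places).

163.253 amu

Ar = Σ fᵢ·mᵢ = 0.19902 × 160.975 + 0.07125 × 161.945 + 0.72973 × 164.002
= 32.0372 + 11.5386 + 119.6772 = 163.2530 amu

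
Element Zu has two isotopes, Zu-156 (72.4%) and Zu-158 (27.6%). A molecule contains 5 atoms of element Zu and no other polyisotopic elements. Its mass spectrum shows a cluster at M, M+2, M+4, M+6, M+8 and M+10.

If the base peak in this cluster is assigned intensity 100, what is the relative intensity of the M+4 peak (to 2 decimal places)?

Term probabilities: M 0.1989, M+2 0.3792, M+4 0.2891, M+6 0.1102, M+8 0.0210, M+10 0.0016. Base peak = M+2.
P(M+2) = C(5,1) × 0.724^4 × 0.276^1 = 5 × 0.27476048 × 0.2760 = 0.379169 (base)
P(M+4) = C(5,2) × 0.724^3 × 0.276^2 = 10 × 0.37950342 × 0.076176 = 0.289091
Relative intensity = 0.289091 / 0.379169 × 100 = 76.24

76.24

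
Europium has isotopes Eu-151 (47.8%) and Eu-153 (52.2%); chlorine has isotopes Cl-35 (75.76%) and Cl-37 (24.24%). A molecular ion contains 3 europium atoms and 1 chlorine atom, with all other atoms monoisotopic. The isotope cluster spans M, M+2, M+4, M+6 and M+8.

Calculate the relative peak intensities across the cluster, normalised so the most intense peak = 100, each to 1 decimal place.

21.6 : 77.7 : 100.0 : 52.9 : 9.0

Europium pattern (n=3): 0.10921535 : 0.35780594 : 0.39074206 : 0.14223665
Chlorine pattern (n=1): 0.7576 : 0.2424
Convolve the two distributions (both contribute in 2-u steps):
  M: 0.10921535×0.7576 = 0.082742
  M+2: 0.10921535×0.2424 + 0.35780594×0.7576 = 0.297548
  M+4: 0.35780594×0.2424 + 0.39074206×0.7576 = 0.382758
  M+6: 0.39074206×0.2424 + 0.14223665×0.7576 = 0.202474
  M+8: 0.14223665×0.2424 = 0.034478
Scale to base peak (0.382758) = 100: 21.6 : 77.7 : 100.0 : 52.9 : 9.0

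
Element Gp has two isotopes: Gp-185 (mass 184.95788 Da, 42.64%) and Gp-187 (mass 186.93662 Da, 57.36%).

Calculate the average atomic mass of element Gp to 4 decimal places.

Ar = Σ fᵢ·mᵢ = 0.4264 × 184.95788 + 0.5736 × 186.93662
= 78.866040 + 107.226845 = 186.092885 Da

186.0929 Da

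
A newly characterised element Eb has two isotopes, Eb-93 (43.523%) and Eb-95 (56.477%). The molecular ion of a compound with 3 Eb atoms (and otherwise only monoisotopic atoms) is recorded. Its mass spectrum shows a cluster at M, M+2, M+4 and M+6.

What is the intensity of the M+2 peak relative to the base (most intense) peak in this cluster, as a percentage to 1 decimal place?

77.1%

(0.43523 + 0.56477)^3 gives M 0.0824, M+2 0.3209, M+4 0.4165, M+6 0.1801; the largest is M+4.
P(M+4) = C(3,2) × 0.43523^1 × 0.56477^2 = 3 × 0.43523 × 0.31896515 = 0.416470 (base)
P(M+2) = C(3,1) × 0.43523^2 × 0.56477^1 = 3 × 0.18942515 × 0.56477 = 0.320945
Relative intensity = 0.320945 / 0.416470 × 100 = 77.1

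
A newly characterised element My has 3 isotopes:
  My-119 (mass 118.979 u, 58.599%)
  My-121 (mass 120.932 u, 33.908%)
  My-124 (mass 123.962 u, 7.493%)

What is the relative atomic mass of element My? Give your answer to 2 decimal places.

120.01 u

The abundance-weighted mean is 0.58599 × 118.979 + 0.33908 × 120.932 + 0.07493 × 123.962
= 69.7205 + 41.0056 + 9.2885 = 120.0146 u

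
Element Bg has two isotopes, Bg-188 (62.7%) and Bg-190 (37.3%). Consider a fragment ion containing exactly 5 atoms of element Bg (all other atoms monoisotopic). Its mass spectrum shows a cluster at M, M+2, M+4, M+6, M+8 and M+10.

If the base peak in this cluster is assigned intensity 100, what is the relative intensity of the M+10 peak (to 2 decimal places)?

2.11

Binomial terms of (0.627 + 0.373)^5: M 0.0969, M+2 0.2882, M+4 0.3429, M+6 0.2040, M+8 0.0607, M+10 0.0072 → M+4 is the base peak.
P(M+4) = C(5,2) × 0.627^3 × 0.373^2 = 10 × 0.24649188 × 0.139129 = 0.342942 (base)
P(M+10) = C(5,5) × 0.627^0 × 0.373^5 = 1 × 1.0000 × 0.00722012 = 0.007220
Relative intensity = 0.007220 / 0.342942 × 100 = 2.11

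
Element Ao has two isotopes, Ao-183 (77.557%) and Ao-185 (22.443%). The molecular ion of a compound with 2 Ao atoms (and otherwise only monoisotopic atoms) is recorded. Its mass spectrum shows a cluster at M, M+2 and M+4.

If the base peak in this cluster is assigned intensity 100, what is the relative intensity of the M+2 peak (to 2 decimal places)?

Binomial terms of (0.77557 + 0.22443)^2: M 0.6015, M+2 0.3481, M+4 0.0504 → M is the base peak.
P(M) = C(2,0) × 0.77557^2 × 0.22443^0 = 1 × 0.60150882 × 1.0000 = 0.601509 (base)
P(M+2) = C(2,1) × 0.77557^1 × 0.22443^1 = 2 × 0.77557 × 0.22443 = 0.348122
Relative intensity = 0.348122 / 0.601509 × 100 = 57.87

57.87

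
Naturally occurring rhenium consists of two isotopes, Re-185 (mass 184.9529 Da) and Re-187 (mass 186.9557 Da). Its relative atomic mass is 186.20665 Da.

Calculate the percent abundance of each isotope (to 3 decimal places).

Writing the weighted mean with unknown fraction x of Re-185:
184.9529·x + 186.9557·(1 − x) = 186.20665
(184.9529 − 186.9557)·x = 186.20665 − 186.9557
x = -0.74905 / -2.0028 = 0.37400 → 37.400% Re-185, 62.600% Re-187.

Re-185: 37.400%, Re-187: 62.600%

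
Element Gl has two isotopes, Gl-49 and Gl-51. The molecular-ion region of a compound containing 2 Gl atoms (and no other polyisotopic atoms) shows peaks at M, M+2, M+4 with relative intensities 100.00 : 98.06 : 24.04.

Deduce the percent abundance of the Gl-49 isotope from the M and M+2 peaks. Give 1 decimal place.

67.1%

Write p for the Gl-49 fraction. I(M+2)/I(M) = [C(2,1)·p^1·(1−p)] / p^2 = 2·(1−p)/p = 98.06/100.00 = 0.9806
(1−p)/p = 0.9806/2 = 0.4903  ⇒  p = 1/(1 + 0.4903) = 0.6710
Gl-49: 67.1%, Gl-51: 32.9%.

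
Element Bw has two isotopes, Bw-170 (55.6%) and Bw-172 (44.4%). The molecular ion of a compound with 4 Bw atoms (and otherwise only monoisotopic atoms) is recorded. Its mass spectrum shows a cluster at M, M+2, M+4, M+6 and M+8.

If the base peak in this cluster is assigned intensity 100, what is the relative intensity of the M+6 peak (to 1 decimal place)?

53.2

Term probabilities: M 0.0956, M+2 0.3053, M+4 0.3657, M+6 0.1947, M+8 0.0389. Base peak = M+4.
P(M+4) = C(4,2) × 0.556^2 × 0.444^2 = 6 × 0.309136 × 0.197136 = 0.365651 (base)
P(M+6) = C(4,3) × 0.556^1 × 0.444^3 = 4 × 0.5560 × 0.08752838 = 0.194663
Relative intensity = 0.194663 / 0.365651 × 100 = 53.2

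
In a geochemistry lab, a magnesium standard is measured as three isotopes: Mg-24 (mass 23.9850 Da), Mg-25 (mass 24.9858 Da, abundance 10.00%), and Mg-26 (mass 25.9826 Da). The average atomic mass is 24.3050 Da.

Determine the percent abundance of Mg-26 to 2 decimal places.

Let x and y be the fractions of Mg-24 and Mg-26. Then x + y = 1 − 0.1000 = 0.9000 and 23.9850x + 25.9826y = 24.3050 − 0.1000×24.9858 = 21.80642.
Substituting: 23.9850x + 25.9826(0.9000 − x) = 21.80642
(23.9850 − 25.9826)x = -1.57792  ⇒  x = 0.78991, y = 0.11009
Mg-24: 78.99%, Mg-26: 11.01%.

11.01%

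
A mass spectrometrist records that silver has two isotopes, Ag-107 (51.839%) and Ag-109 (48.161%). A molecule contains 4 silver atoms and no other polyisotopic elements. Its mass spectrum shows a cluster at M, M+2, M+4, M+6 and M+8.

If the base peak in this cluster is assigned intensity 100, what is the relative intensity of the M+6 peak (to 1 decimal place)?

Binomial terms of (0.51839 + 0.48161)^4: M 0.0722, M+2 0.2684, M+4 0.3740, M+6 0.2316, M+8 0.0538 → M+4 is the base peak.
P(M+4) = C(4,2) × 0.51839^2 × 0.48161^2 = 6 × 0.26872819 × 0.23194819 = 0.373986 (base)
P(M+6) = C(4,3) × 0.51839^1 × 0.48161^3 = 4 × 0.51839 × 0.11170857 = 0.231634
Relative intensity = 0.231634 / 0.373986 × 100 = 61.9

61.9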